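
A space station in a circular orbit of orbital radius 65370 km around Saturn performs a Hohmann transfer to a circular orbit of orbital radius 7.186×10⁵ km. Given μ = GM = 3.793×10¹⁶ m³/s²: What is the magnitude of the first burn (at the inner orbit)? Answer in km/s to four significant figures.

Δv ≈ 8.526 km/s

r₁ = 65370 km = 6.537×10⁷ m.
r₂ = 7.186×10⁵ km = 7.186×10⁸ m.
Transfer ellipse a_t = (r₁ + r₂)/2 = 3.920×10⁸ m.
At r₁: circular v_c1 = √(μ/r₁) = 24090 m/s; transfer-perikrone v_p = √[μ(2/r₁ − 1/a_t)] = 32610 m/s.
Δv₁ = v_p − v_c1 = 8526 m/s.
= 8.526 km/s.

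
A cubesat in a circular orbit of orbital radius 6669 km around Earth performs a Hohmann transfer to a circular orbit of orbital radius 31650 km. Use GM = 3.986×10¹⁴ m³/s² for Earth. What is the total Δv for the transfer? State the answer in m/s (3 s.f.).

r₁ = 6669 km = 6.669×10⁶ m.
r₂ = 31650 km = 3.165×10⁷ m.
Transfer ellipse a_t = (r₁ + r₂)/2 = 1.916×10⁷ m.
At r₁: circular v_c1 = √(μ/r₁) = 7731 m/s; transfer-perigee v_p = √[μ(2/r₁ − 1/a_t)] = 9936 m/s.
Δv₁ = v_p − v_c1 = 2205 m/s.
At r₂: circular v_c2 = √(μ/r₂) = 3549 m/s; transfer-apogee v_a = √[μ(2/r₂ − 1/a_t)] = 2094 m/s.
Δv₂ = v_c2 − v_a = 1455 m/s.
Total Δv = Δv₁ + Δv₂ = 3661 m/s.

Δv_total ≈ 3660 m/s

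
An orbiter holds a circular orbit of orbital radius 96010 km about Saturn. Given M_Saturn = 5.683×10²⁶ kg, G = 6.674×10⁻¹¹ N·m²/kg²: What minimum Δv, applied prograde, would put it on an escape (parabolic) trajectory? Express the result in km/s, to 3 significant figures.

μ = GM = 6.674×10⁻¹¹ × 5.683×10²⁶ = 3.793×10¹⁶ m³/s².
r = 96010 km = 9.601×10⁷ m.
Circular speed v_c = √(μ/r) = 19880 m/s.
Escape speed v_esc = √(2μ/r) = √2 × v_c = 28110 m/s.
Δv = v_esc − v_c = 8233 m/s = 8.233 km/s.

Δv ≈ 8.23 km/s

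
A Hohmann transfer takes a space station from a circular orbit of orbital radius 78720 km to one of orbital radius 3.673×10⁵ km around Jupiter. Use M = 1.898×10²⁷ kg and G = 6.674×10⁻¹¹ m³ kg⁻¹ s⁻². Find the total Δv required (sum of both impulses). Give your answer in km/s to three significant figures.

Δv_total ≈ 18.9 km/s

μ = GM = 6.674×10⁻¹¹ × 1.898×10²⁷ = 1.267×10¹⁷ m³/s².
r₁ = 78720 km = 7.872×10⁷ m.
r₂ = 3.673×10⁵ km = 3.673×10⁸ m.
Transfer ellipse a_t = (r₁ + r₂)/2 = 2.230×10⁸ m.
At r₁: circular v_c1 = √(μ/r₁) = 40110 m/s; transfer-perijove v_p = √[μ(2/r₁ − 1/a_t)] = 51480 m/s.
Δv₁ = v_p − v_c1 = 11370 m/s.
At r₂: circular v_c2 = √(μ/r₂) = 18570 m/s; transfer-apojove v_a = √[μ(2/r₂ − 1/a_t)] = 11030 m/s.
Δv₂ = v_c2 − v_a = 7537 m/s.
Total Δv = Δv₁ + Δv₂ = 18900 m/s = 18.90 km/s.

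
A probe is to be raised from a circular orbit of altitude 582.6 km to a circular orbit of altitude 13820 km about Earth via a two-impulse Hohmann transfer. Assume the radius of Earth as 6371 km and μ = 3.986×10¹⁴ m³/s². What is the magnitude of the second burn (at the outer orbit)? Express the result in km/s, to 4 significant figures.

Δv ≈ 1.263 km/s

r₁ = 6371 + 582.6 = 6953.6 km = 6.9536×10⁶ m.
r₂ = 6371 + 13820 = 20191 km = 2.0191×10⁷ m.
Transfer ellipse a_t = (r₁ + r₂)/2 = 1.357×10⁷ m.
At r₁: circular v_c1 = √(μ/r₁) = 7571 m/s; transfer-perigee v_p = √[μ(2/r₁ − 1/a_t)] = 9235 m/s.
At r₂: circular v_c2 = √(μ/r₂) = 4443 m/s; transfer-apogee v_a = √[μ(2/r₂ − 1/a_t)] = 3180 m/s.
Δv₂ = v_c2 − v_a = 1263 m/s.
= 1.263 km/s.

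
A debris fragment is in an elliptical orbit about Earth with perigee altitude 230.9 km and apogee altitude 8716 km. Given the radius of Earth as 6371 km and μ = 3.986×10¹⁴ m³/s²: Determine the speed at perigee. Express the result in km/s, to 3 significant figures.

r_p = 6371 + 230.9 = 6601.9 km = 6.6019×10⁶ m.
r_a = 6371 + 8716 = 15087 km = 1.5087×10⁷ m.
Semi-major axis a = (r_p + r_a)/2 = 10844 km = 1.084×10⁷ m.
Vis-viva: v² = μ(2/r − 1/a) = 3.986×10¹⁴ × (3.029×10⁻⁷ − 9.221×10⁻⁸) = 8.400×10⁷ m²/s².
v = 9165 m/s = 9.165 km/s.

v ≈ 9.16 km/s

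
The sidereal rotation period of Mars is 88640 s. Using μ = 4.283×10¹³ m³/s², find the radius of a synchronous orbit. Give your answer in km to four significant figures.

r_sync ≈ 20430 km

A synchronous orbit has period T, so by Kepler's third law a = (μT²/4π²)^(1/3).
μT²/4π² = 4.283×10¹³ × (8.864×10⁴)² / 39.48 = 8.524×10²¹ m³.
a = 2.043×10⁷ m = 20428 km.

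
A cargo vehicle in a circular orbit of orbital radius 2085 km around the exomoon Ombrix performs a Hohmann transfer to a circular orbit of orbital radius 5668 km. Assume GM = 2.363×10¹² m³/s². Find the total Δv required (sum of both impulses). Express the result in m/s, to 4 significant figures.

Δv_total ≈ 394.8 m/s

r₁ = 2085 km = 2.085×10⁶ m.
r₂ = 5668 km = 5.668×10⁶ m.
Transfer ellipse a_t = (r₁ + r₂)/2 = 3.876×10⁶ m.
At r₁: circular v_c1 = √(μ/r₁) = 1065 m/s; transfer-periapsis v_p = √[μ(2/r₁ − 1/a_t)] = 1287 m/s.
Δv₁ = v_p − v_c1 = 222.7 m/s.
At r₂: circular v_c2 = √(μ/r₂) = 645.7 m/s; transfer-apoapsis v_a = √[μ(2/r₂ − 1/a_t)] = 473.5 m/s.
Δv₂ = v_c2 − v_a = 172.1 m/s.
Total Δv = Δv₁ + Δv₂ = 394.8 m/s.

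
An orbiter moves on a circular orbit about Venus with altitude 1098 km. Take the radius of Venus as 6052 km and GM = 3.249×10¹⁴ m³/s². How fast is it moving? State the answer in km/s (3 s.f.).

r = 6052 + 1098 = 7150.0 km = 7.1500×10⁶ m.
For a circular orbit v = √(μ/r) = √(3.249×10¹⁴ / 7.150×10⁶) = √(4.544×10⁷) = 6741 m/s.
That is 6.741 km/s.

v ≈ 6.74 km/s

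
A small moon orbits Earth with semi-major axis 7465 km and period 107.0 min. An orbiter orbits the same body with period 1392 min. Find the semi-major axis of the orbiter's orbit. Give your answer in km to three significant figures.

Kepler's third law: a³ ∝ T², so a₂ = a₁ (T₂/T₁)^(2/3).
T₂/T₁ = 13.01, (T₂/T₁)^(2/3) = 5.531.
a₂ = 7465 × 5.531 = 41290 km.

a₂ ≈ 41300 km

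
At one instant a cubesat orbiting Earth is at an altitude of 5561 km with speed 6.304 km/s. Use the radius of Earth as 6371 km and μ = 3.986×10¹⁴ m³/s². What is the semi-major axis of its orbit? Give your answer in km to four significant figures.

r = 6371 + 5561 = 11932 km = 1.193×10⁷ m.
Specific orbital energy ε = v²/2 − μ/r = (6304)²/2 − 3.986×10¹⁴/1.193×10⁷ = -1.354×10⁷ J/kg.
Since ε = −μ/(2a), a = −μ/(2ε) = 1.472×10⁷ m = 14724 km.

a ≈ 14720 km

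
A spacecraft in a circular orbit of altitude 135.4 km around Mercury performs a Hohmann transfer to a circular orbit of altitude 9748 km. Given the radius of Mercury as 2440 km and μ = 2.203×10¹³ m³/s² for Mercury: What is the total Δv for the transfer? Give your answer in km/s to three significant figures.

r₁ = 2440 + 135.4 = 2575.4 km = 2.5754×10⁶ m.
r₂ = 2440 + 9748 = 12188 km = 1.2188×10⁷ m.
Transfer ellipse a_t = (r₁ + r₂)/2 = 7.382×10⁶ m.
At r₁: circular v_c1 = √(μ/r₁) = 2925 m/s; transfer-periherm v_p = √[μ(2/r₁ − 1/a_t)] = 3758 m/s.
Δv₁ = v_p − v_c1 = 833.4 m/s.
At r₂: circular v_c2 = √(μ/r₂) = 1344 m/s; transfer-apoherm v_a = √[μ(2/r₂ − 1/a_t)] = 794.1 m/s.
Δv₂ = v_c2 − v_a = 550.3 m/s.
Total Δv = Δv₁ + Δv₂ = 1384 m/s = 1.384 km/s.

Δv_total ≈ 1.38 km/s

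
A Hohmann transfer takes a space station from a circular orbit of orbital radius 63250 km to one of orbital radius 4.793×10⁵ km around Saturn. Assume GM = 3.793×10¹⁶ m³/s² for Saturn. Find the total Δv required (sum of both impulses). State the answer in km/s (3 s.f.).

r₁ = 63250 km = 6.325×10⁷ m.
r₂ = 4.793×10⁵ km = 4.793×10⁸ m.
Transfer ellipse a_t = (r₁ + r₂)/2 = 2.713×10⁸ m.
At r₁: circular v_c1 = √(μ/r₁) = 24490 m/s; transfer-perikrone v_p = √[μ(2/r₁ − 1/a_t)] = 32550 m/s.
Δv₁ = v_p − v_c1 = 8062 m/s.
At r₂: circular v_c2 = √(μ/r₂) = 8896 m/s; transfer-apokrone v_a = √[μ(2/r₂ − 1/a_t)] = 4295 m/s.
Δv₂ = v_c2 − v_a = 4600 m/s.
Total Δv = Δv₁ + Δv₂ = 12660 m/s = 12.66 km/s.

Δv_total ≈ 12.7 km/s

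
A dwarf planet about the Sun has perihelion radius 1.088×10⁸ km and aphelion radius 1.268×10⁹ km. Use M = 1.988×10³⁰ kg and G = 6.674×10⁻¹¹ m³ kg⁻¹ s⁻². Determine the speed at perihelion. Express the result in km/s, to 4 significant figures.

μ = GM = 6.674×10⁻¹¹ × 1.988×10³⁰ = 1.327×10²⁰ m³/s².
Semi-major axis a = (r_p + r_a)/2 = 6.8840×10⁸ km = 6.884×10¹¹ m.
Vis-viva: v² = μ(2/r − 1/a) = 1.327×10²⁰ × (1.838×10⁻¹¹ − 1.453×10⁻¹²) = 2.246×10⁹ m²/s².
v = 47390 m/s = 47.39 km/s.

v ≈ 47.39 km/s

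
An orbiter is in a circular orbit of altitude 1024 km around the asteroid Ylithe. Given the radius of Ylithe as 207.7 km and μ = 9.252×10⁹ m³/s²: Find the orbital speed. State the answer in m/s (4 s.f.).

v ≈ 86.67 m/s

r = 207.7 + 1024 = 1231.7 km = 1.2317×10⁶ m.
For a circular orbit v = √(μ/r) = √(9.252×10⁹ / 1.232×10⁶) = √(7.512×10³) = 86.67 m/s.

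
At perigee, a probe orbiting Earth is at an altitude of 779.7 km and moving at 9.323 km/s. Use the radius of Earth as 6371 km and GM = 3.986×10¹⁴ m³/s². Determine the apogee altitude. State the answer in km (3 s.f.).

apogee altitude ≈ 18900 km

r_p = 6371 + 779.7 = 7150.7 km = 7.151×10⁶ m.
Specific energy ε = v²/2 − μ/r = -1.228×10⁷ J/kg, so a = −μ/(2ε) = 1.622×10⁷ m.
The apsides satisfy r_p + r_a = 2a, so the apogee radius is 2a − r_p = 2.530×10⁷ m = 25299 km.
Apogee altitude = 25299 − 6371 = 18928 km.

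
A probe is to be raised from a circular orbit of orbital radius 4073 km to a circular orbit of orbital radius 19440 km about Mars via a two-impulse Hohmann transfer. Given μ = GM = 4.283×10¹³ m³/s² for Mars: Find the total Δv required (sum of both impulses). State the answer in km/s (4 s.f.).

Δv_total ≈ 1.538 km/s

r₁ = 4073 km = 4.073×10⁶ m.
r₂ = 19440 km = 1.944×10⁷ m.
Transfer ellipse a_t = (r₁ + r₂)/2 = 1.176×10⁷ m.
At r₁: circular v_c1 = √(μ/r₁) = 3243 m/s; transfer-periapsis v_p = √[μ(2/r₁ − 1/a_t)] = 4170 m/s.
Δv₁ = v_p − v_c1 = 927.1 m/s.
At r₂: circular v_c2 = √(μ/r₂) = 1484 m/s; transfer-apoapsis v_a = √[μ(2/r₂ − 1/a_t)] = 873.7 m/s.
Δv₂ = v_c2 − v_a = 610.7 m/s.
Total Δv = Δv₁ + Δv₂ = 1538 m/s = 1.538 km/s.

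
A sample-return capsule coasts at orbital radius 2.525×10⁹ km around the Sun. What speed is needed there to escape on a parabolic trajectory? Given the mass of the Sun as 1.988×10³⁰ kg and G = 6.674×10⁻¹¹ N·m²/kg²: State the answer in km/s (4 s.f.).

μ = GM = 6.674×10⁻¹¹ × 1.988×10³⁰ = 1.327×10²⁰ m³/s².
r = 2.525×10⁹ km = 2.525×10¹² m.
Escape speed v_esc = √(2μ/r) = √(2 × 1.327×10²⁰ / 2.525×10¹²) = √(1.051×10⁸) = 10250 m/s.
= 10.25 km/s.

v_esc ≈ 10.25 km/s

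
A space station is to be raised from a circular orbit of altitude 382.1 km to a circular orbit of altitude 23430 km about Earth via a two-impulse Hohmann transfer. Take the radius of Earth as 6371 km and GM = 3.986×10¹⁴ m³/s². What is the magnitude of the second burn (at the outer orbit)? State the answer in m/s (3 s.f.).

Δv ≈ 1430 m/s

r₁ = 6371 + 382.1 = 6753.1 km = 6.7531×10⁶ m.
r₂ = 6371 + 23430 = 29801 km = 2.9801×10⁷ m.
Transfer ellipse a_t = (r₁ + r₂)/2 = 1.828×10⁷ m.
At r₁: circular v_c1 = √(μ/r₁) = 7683 m/s; transfer-perigee v_p = √[μ(2/r₁ − 1/a_t)] = 9810 m/s.
At r₂: circular v_c2 = √(μ/r₂) = 3657 m/s; transfer-apogee v_a = √[μ(2/r₂ − 1/a_t)] = 2223 m/s.
Δv₂ = v_c2 − v_a = 1434 m/s.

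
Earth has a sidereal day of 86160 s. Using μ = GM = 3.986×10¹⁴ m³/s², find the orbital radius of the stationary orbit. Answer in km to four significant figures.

r_sync ≈ 42160 km

A synchronous orbit has period T, so by Kepler's third law a = (μT²/4π²)^(1/3).
μT²/4π² = 3.986×10¹⁴ × (8.616×10⁴)² / 39.48 = 7.495×10²² m³.
a = 4.216×10⁷ m = 42163 km.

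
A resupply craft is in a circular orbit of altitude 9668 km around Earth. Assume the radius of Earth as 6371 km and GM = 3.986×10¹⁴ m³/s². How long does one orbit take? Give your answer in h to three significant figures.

T ≈ 5.62 h

r = 6371 + 9668 = 16039 km = 1.6039×10⁷ m.
Kepler's third law: T = 2π√(r³/μ) = 2π√((1.604×10⁷)³ / 3.986×10¹⁴).
r³/μ = 1.035×10⁷ s², so T = 2π × 3.217×10³ = 2.022×10⁴ s.
Converting: 2.022×10⁴ s ÷ 3600 = 5.615 h.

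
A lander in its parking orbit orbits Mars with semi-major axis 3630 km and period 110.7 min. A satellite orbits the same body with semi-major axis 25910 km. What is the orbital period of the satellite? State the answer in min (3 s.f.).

Kepler's third law: T² ∝ a³, so T₂ = T₁ (a₂/a₁)^(3/2).
a₂/a₁ = 7.138, (a₂/a₁)^(3/2) = 19.07.
T₂ = 110.7 × 19.07 = 2111 min.

T₂ ≈ 2110 min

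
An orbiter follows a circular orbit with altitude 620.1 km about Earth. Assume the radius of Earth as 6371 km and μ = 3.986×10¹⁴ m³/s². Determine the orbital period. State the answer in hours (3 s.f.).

T ≈ 1.62 hours

r = 6371 + 620.1 = 6991.1 km = 6.9911×10⁶ m.
Kepler's third law: T = 2π√(r³/μ) = 2π√((6.991×10⁶)³ / 3.986×10¹⁴).
r³/μ = 8.572×10⁵ s², so T = 2π × 9.259×10² = 5.817×10³ s.
Converting: 5.817×10³ s ÷ 3600 = 1.616 hours.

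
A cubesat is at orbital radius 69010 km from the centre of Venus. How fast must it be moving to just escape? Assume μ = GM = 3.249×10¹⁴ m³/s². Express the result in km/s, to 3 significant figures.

r = 69010 km = 6.901×10⁷ m.
Escape speed v_esc = √(2μ/r) = √(2 × 3.249×10¹⁴ / 6.901×10⁷) = √(9.416×10⁶) = 3069 m/s.
= 3.069 km/s.

v_esc ≈ 3.07 km/s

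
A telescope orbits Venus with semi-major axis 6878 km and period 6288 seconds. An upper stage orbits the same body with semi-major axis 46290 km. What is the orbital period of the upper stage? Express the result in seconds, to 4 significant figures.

Kepler's third law: T² ∝ a³, so T₂ = T₁ (a₂/a₁)^(3/2).
a₂/a₁ = 6.730, (a₂/a₁)^(3/2) = 17.46.
T₂ = 6288 × 17.46 = 1.098×10⁵ seconds.

T₂ ≈ 1.098×10⁵ seconds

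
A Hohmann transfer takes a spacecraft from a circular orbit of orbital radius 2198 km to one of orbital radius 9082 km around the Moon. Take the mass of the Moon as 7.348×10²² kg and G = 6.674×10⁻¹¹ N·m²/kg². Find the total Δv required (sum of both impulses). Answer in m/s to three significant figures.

μ = GM = 6.674×10⁻¹¹ × 7.348×10²² = 4.904×10¹² m³/s².
r₁ = 2198 km = 2.198×10⁶ m.
r₂ = 9082 km = 9.082×10⁶ m.
Transfer ellipse a_t = (r₁ + r₂)/2 = 5.640×10⁶ m.
At r₁: circular v_c1 = √(μ/r₁) = 1494 m/s; transfer-perilune v_p = √[μ(2/r₁ − 1/a_t)] = 1895 m/s.
Δv₁ = v_p − v_c1 = 401.8 m/s.
At r₂: circular v_c2 = √(μ/r₂) = 734.8 m/s; transfer-apolune v_a = √[μ(2/r₂ − 1/a_t)] = 458.7 m/s.
Δv₂ = v_c2 − v_a = 276.1 m/s.
Total Δv = Δv₁ + Δv₂ = 677.9 m/s.

Δv_total ≈ 678 m/s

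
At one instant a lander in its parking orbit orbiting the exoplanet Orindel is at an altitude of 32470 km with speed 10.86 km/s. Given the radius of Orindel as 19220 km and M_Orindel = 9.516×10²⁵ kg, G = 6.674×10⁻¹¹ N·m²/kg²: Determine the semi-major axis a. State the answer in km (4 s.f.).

μ = GM = 6.674×10⁻¹¹ × 9.516×10²⁵ = 6.351×10¹⁵ m³/s².
r = 19220 + 32470 = 51690 km = 5.169×10⁷ m.
Vis-viva rearranged: 1/a = 2/r − v²/μ = 3.869×10⁻⁸ − 1.857×10⁻⁸ = 2.012×10⁻⁸ m⁻¹.
a = 4.970×10⁷ m = 49697 km.

a ≈ 49700 km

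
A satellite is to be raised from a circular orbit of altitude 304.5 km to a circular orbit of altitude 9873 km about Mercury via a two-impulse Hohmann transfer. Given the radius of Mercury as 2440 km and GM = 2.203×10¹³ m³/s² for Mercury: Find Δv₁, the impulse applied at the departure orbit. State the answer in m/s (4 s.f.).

r₁ = 2440 + 304.5 = 2744.5 km = 2.7445×10⁶ m.
r₂ = 2440 + 9873 = 12313 km = 1.2313×10⁷ m.
Transfer ellipse a_t = (r₁ + r₂)/2 = 7.529×10⁶ m.
At r₁: circular v_c1 = √(μ/r₁) = 2833 m/s; transfer-periherm v_p = √[μ(2/r₁ − 1/a_t)] = 3623 m/s.
Δv₁ = v_p − v_c1 = 790.0 m/s.

Δv ≈ 790.0 m/s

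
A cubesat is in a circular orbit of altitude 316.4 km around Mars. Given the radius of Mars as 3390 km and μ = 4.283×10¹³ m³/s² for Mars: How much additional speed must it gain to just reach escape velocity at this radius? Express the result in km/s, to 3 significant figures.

r = 3390 + 316.4 = 3706.4 km = 3.7064×10⁶ m.
Circular speed v_c = √(μ/r) = 3399 m/s.
Escape speed v_esc = √(2μ/r) = √2 × v_c = 4807 m/s.
Δv = v_esc − v_c = 1408 m/s = 1.408 km/s.

Δv ≈ 1.41 km/s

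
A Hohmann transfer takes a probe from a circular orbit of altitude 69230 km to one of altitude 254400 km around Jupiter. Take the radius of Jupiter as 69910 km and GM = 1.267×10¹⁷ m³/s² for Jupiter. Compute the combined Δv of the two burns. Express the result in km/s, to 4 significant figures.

Δv_total ≈ 9.972 km/s

r₁ = 69910 + 69230 = 139140 km = 1.3914×10⁸ m.
r₂ = 69910 + 254400 = 324310 km = 3.2431×10⁸ m.
Transfer ellipse a_t = (r₁ + r₂)/2 = 2.317×10⁸ m.
At r₁: circular v_c1 = √(μ/r₁) = 30180 m/s; transfer-perijove v_p = √[μ(2/r₁ − 1/a_t)] = 35700 m/s.
Δv₁ = v_p − v_c1 = 5523 m/s.
At r₂: circular v_c2 = √(μ/r₂) = 19770 m/s; transfer-apojove v_a = √[μ(2/r₂ − 1/a_t)] = 15320 m/s.
Δv₂ = v_c2 − v_a = 4449 m/s.
Total Δv = Δv₁ + Δv₂ = 9972 m/s = 9.972 km/s.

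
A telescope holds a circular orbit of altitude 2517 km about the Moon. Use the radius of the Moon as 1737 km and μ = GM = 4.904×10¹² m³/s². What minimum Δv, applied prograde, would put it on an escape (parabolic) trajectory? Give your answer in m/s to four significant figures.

r = 1737 + 2517 = 4254.0 km = 4.2540×10⁶ m.
Circular speed v_c = √(μ/r) = 1074 m/s.
Escape speed v_esc = √(2μ/r) = √2 × v_c = 1518 m/s.
Δv = v_esc − v_c = 444.7 m/s.

Δv ≈ 444.7 m/s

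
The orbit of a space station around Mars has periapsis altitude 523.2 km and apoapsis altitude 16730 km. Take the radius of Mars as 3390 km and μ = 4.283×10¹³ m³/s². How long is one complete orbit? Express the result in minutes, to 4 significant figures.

r_p = 3390 + 523.2 = 3913.2 km = 3.9132×10⁶ m.
r_a = 3390 + 16730 = 20120 km = 2.0120×10⁷ m.
Semi-major axis a = (r_p + r_a)/2 = (3913.2 + 20120)/2 = 12017 km = 1.202×10⁷ m.
By Kepler's third law T = 2π√(a³/μ) = 2π × 6.365×10³ = 3.999×10⁴ s.
= 666.5 minutes.

T ≈ 666.5 minutes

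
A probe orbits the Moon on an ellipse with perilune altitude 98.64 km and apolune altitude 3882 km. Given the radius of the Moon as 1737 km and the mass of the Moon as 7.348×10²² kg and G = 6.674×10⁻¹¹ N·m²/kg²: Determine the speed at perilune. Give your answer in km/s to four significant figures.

v ≈ 2.007 km/s

μ = GM = 6.674×10⁻¹¹ × 7.348×10²² = 4.904×10¹² m³/s².
r_p = 1737 + 98.64 = 1835.6 km = 1.8356×10⁶ m.
r_a = 1737 + 3882 = 5619.0 km = 5.6190×10⁶ m.
Semi-major axis a = (r_p + r_a)/2 = 3727.3 km = 3.727×10⁶ m.
Vis-viva: v² = μ(2/r − 1/a) = 4.904×10¹² × (1.090×10⁻⁶ − 2.683×10⁻⁷) = 4.027×10⁶ m²/s².
v = 2007 m/s = 2.007 km/s.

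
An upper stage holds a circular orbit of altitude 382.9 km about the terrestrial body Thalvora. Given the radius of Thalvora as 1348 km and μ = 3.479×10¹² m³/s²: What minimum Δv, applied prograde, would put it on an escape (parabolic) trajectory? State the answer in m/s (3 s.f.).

Δv ≈ 587 m/s

r = 1348 + 382.9 = 1730.9 km = 1.7309×10⁶ m.
Circular speed v_c = √(μ/r) = 1418 m/s.
Escape speed v_esc = √(2μ/r) = √2 × v_c = 2005 m/s.
Δv = v_esc − v_c = 587.2 m/s.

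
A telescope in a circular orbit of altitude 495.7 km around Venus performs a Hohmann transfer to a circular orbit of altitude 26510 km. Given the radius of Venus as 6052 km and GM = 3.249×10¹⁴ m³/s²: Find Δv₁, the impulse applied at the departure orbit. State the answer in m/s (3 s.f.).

r₁ = 6052 + 495.7 = 6547.7 km = 6.5477×10⁶ m.
r₂ = 6052 + 26510 = 32562 km = 3.2562×10⁷ m.
Transfer ellipse a_t = (r₁ + r₂)/2 = 1.955×10⁷ m.
At r₁: circular v_c1 = √(μ/r₁) = 7044 m/s; transfer-periapsis v_p = √[μ(2/r₁ − 1/a_t)] = 9090 m/s.
Δv₁ = v_p − v_c1 = 2046 m/s.

Δv ≈ 2050 m/s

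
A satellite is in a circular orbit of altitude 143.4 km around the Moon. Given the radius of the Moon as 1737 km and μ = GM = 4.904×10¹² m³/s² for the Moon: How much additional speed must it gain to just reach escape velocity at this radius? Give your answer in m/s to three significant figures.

r = 1737 + 143.4 = 1880.4 km = 1.8804×10⁶ m.
Circular speed v_c = √(μ/r) = 1615 m/s.
Escape speed v_esc = √(2μ/r) = √2 × v_c = 2284 m/s.
Δv = v_esc − v_c = 668.9 m/s.

Δv ≈ 669 m/s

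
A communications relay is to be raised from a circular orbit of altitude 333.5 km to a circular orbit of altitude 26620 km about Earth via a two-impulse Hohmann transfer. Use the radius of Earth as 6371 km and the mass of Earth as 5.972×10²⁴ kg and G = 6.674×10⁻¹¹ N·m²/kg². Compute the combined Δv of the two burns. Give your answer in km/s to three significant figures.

μ = GM = 6.674×10⁻¹¹ × 5.972×10²⁴ = 3.986×10¹⁴ m³/s².
r₁ = 6371 + 333.5 = 6704.5 km = 6.7045×10⁶ m.
r₂ = 6371 + 26620 = 32991 km = 3.2991×10⁷ m.
Transfer ellipse a_t = (r₁ + r₂)/2 = 1.985×10⁷ m.
At r₁: circular v_c1 = √(μ/r₁) = 7710 m/s; transfer-perigee v_p = √[μ(2/r₁ − 1/a_t)] = 9941 m/s.
Δv₁ = v_p − v_c1 = 2230 m/s.
At r₂: circular v_c2 = √(μ/r₂) = 3476 m/s; transfer-apogee v_a = √[μ(2/r₂ − 1/a_t)] = 2020 m/s.
Δv₂ = v_c2 − v_a = 1456 m/s.
Total Δv = Δv₁ + Δv₂ = 3686 m/s = 3.686 km/s.

Δv_total ≈ 3.69 km/s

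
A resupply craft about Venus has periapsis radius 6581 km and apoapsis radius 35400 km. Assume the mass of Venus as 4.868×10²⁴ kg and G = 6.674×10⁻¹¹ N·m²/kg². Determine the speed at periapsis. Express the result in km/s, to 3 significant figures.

v ≈ 9.12 km/s

μ = GM = 6.674×10⁻¹¹ × 4.868×10²⁴ = 3.249×10¹⁴ m³/s².
Semi-major axis a = (r_p + r_a)/2 = 20990 km = 2.099×10⁷ m.
Vis-viva: v² = μ(2/r − 1/a) = 3.249×10¹⁴ × (3.039×10⁻⁷ − 4.764×10⁻⁸) = 8.326×10⁷ m²/s².
v = 9125 m/s = 9.125 km/s.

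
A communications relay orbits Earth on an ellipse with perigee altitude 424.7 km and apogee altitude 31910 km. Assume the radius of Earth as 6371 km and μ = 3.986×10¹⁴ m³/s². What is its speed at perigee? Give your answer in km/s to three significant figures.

r_p = 6371 + 424.7 = 6795.7 km = 6.7957×10⁶ m.
r_a = 6371 + 31910 = 38281 km = 3.8281×10⁷ m.
Semi-major axis a = (r_p + r_a)/2 = 22538 km = 2.254×10⁷ m.
Vis-viva: v² = μ(2/r − 1/a) = 3.986×10¹⁴ × (2.943×10⁻⁷ − 4.437×10⁻⁸) = 9.962×10⁷ m²/s².
v = 9981 m/s = 9.981 km/s.

v ≈ 9.98 km/s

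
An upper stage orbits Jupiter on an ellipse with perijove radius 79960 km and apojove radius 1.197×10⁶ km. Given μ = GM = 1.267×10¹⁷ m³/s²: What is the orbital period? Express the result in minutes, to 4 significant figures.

T ≈ 4746 minutes

Semi-major axis a = (r_p + r_a)/2 = (79960 + 1.1970×10⁶)/2 = 6.3848×10⁵ km = 6.385×10⁸ m.
By Kepler's third law T = 2π√(a³/μ) = 2π × 4.532×10⁴ = 2.848×10⁵ s.
= 4746 minutes.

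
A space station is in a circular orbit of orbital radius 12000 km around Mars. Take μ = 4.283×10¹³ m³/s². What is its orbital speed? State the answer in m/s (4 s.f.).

v ≈ 1889 m/s

r = 12000 km = 1.200×10⁷ m.
For a circular orbit v = √(μ/r) = √(4.283×10¹³ / 1.200×10⁷) = √(3.569×10⁶) = 1889 m/s.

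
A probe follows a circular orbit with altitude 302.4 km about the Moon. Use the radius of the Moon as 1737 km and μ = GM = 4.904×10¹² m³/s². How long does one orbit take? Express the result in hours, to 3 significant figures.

r = 1737 + 302.4 = 2039.4 km = 2.0394×10⁶ m.
Kepler's third law: T = 2π√(r³/μ) = 2π√((2.039×10⁶)³ / 4.904×10¹²).
r³/μ = 1.730×10⁶ s², so T = 2π × 1.315×10³ = 8.263×10³ s.
Converting: 8.263×10³ s ÷ 3600 = 2.295 hours.

T ≈ 2.30 hours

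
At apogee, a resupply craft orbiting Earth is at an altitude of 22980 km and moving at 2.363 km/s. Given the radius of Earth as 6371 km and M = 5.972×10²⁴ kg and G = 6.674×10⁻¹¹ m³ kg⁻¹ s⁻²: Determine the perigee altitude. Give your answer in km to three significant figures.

μ = GM = 6.674×10⁻¹¹ × 5.972×10²⁴ = 3.986×10¹⁴ m³/s².
r_a = 6371 + 22980 = 29351 km = 2.935×10⁷ m.
Specific energy ε = v²/2 − μ/r = -1.079×10⁷ J/kg, so a = −μ/(2ε) = 1.847×10⁷ m.
The apsides satisfy r_p + r_a = 2a, so the perigee radius is 2a − r_a = 7.596×10⁶ m = 7596.2 km.
Perigee altitude = 7596.2 − 6371 = 1225.2 km.

perigee altitude ≈ 1230 km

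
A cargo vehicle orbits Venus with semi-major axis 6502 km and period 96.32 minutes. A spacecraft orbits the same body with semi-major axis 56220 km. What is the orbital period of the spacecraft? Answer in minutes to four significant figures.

T₂ ≈ 2449 minutes

Kepler's third law: T² ∝ a³, so T₂ = T₁ (a₂/a₁)^(3/2).
a₂/a₁ = 8.647, (a₂/a₁)^(3/2) = 25.43.
T₂ = 96.32 × 25.43 = 2449 minutes.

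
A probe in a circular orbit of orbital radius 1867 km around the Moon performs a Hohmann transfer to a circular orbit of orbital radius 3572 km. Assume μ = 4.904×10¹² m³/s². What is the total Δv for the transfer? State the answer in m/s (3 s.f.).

Δv_total ≈ 438 m/s

r₁ = 1867 km = 1.867×10⁶ m.
r₂ = 3572 km = 3.572×10⁶ m.
Transfer ellipse a_t = (r₁ + r₂)/2 = 2.720×10⁶ m.
At r₁: circular v_c1 = √(μ/r₁) = 1621 m/s; transfer-perilune v_p = √[μ(2/r₁ − 1/a_t)] = 1857 m/s.
Δv₁ = v_p − v_c1 = 236.7 m/s.
At r₂: circular v_c2 = √(μ/r₂) = 1172 m/s; transfer-apolune v_a = √[μ(2/r₂ − 1/a_t)] = 970.8 m/s.
Δv₂ = v_c2 − v_a = 200.9 m/s.
Total Δv = Δv₁ + Δv₂ = 437.6 m/s.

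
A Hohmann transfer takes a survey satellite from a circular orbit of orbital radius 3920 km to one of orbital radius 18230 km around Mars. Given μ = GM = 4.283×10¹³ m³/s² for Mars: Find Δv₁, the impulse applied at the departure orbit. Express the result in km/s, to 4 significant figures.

r₁ = 3920 km = 3.920×10⁶ m.
r₂ = 18230 km = 1.823×10⁷ m.
Transfer ellipse a_t = (r₁ + r₂)/2 = 1.108×10⁷ m.
At r₁: circular v_c1 = √(μ/r₁) = 3305 m/s; transfer-periapsis v_p = √[μ(2/r₁ − 1/a_t)] = 4241 m/s.
Δv₁ = v_p − v_c1 = 935.4 m/s.
= 0.9354 km/s.

Δv ≈ 0.9354 km/s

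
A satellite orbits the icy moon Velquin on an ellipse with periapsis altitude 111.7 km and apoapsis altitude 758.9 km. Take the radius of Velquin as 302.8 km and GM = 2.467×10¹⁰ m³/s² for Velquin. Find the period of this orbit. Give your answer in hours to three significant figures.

r_p = 302.8 + 111.7 = 414.50 km = 4.1450×10⁵ m.
r_a = 302.8 + 758.9 = 1061.7 km = 1.0617×10⁶ m.
Semi-major axis a = (r_p + r_a)/2 = (414.50 + 1061.7)/2 = 738.10 km = 7.381×10⁵ m.
By Kepler's third law T = 2π√(a³/μ) = 2π × 4.037×10³ = 2.537×10⁴ s.
= 7.046 hours.

T ≈ 7.05 hours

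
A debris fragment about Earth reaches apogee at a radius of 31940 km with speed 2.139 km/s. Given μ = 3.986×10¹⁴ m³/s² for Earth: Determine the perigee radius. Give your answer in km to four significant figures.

perigee radius ≈ 7169 km

r_a = 3.194×10⁷ m.
Specific energy ε = v²/2 − μ/r = -1.019×10⁷ J/kg, so a = −μ/(2ε) = 1.955×10⁷ m.
The apsides satisfy r_p + r_a = 2a, so the perigee radius is 2a − r_a = 7.169×10⁶ m = 7169.1 km.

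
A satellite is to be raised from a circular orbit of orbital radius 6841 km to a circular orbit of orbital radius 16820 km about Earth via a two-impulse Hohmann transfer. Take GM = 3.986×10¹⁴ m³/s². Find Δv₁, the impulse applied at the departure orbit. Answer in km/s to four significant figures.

Δv ≈ 1.468 km/s

r₁ = 6841 km = 6.841×10⁶ m.
r₂ = 16820 km = 1.682×10⁷ m.
Transfer ellipse a_t = (r₁ + r₂)/2 = 1.183×10⁷ m.
At r₁: circular v_c1 = √(μ/r₁) = 7633 m/s; transfer-perigee v_p = √[μ(2/r₁ − 1/a_t)] = 9102 m/s.
Δv₁ = v_p − v_c1 = 1468 m/s.
= 1.468 km/s.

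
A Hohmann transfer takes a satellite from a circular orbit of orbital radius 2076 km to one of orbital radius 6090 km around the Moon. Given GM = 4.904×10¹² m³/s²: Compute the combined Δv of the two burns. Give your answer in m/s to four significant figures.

r₁ = 2076 km = 2.076×10⁶ m.
r₂ = 6090 km = 6.090×10⁶ m.
Transfer ellipse a_t = (r₁ + r₂)/2 = 4.083×10⁶ m.
At r₁: circular v_c1 = √(μ/r₁) = 1537 m/s; transfer-perilune v_p = √[μ(2/r₁ − 1/a_t)] = 1877 m/s.
Δv₁ = v_p − v_c1 = 340.1 m/s.
At r₂: circular v_c2 = √(μ/r₂) = 897.4 m/s; transfer-apolune v_a = √[μ(2/r₂ − 1/a_t)] = 639.9 m/s.
Δv₂ = v_c2 − v_a = 257.5 m/s.
Total Δv = Δv₁ + Δv₂ = 597.6 m/s.

Δv_total ≈ 597.6 m/s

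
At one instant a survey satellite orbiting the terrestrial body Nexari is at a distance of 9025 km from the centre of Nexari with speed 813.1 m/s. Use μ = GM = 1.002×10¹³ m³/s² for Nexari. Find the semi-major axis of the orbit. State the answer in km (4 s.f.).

r = 9.025×10⁶ m.
Vis-viva rearranged: 1/a = 2/r − v²/μ = 2.216×10⁻⁷ − 6.598×10⁻⁸ = 1.556×10⁻⁷ m⁻¹.
a = 6.426×10⁶ m = 6425.7 km.

a ≈ 6426 km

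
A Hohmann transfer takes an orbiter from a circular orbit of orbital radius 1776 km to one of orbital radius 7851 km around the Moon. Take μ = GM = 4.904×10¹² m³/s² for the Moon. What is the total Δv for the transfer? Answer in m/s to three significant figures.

Δv_total ≈ 771 m/s

r₁ = 1776 km = 1.776×10⁶ m.
r₂ = 7851 km = 7.851×10⁶ m.
Transfer ellipse a_t = (r₁ + r₂)/2 = 4.814×10⁶ m.
At r₁: circular v_c1 = √(μ/r₁) = 1662 m/s; transfer-perilune v_p = √[μ(2/r₁ − 1/a_t)] = 2122 m/s.
Δv₁ = v_p − v_c1 = 460.5 m/s.
At r₂: circular v_c2 = √(μ/r₂) = 790.3 m/s; transfer-apolune v_a = √[μ(2/r₂ − 1/a_t)] = 480.1 m/s.
Δv₂ = v_c2 − v_a = 310.3 m/s.
Total Δv = Δv₁ + Δv₂ = 770.8 m/s.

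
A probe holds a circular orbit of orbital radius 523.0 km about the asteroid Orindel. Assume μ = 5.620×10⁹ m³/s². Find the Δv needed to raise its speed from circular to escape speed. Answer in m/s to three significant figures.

Δv ≈ 42.9 m/s

r = 523.0 km = 5.230×10⁵ m.
Circular speed v_c = √(μ/r) = 103.7 m/s.
Escape speed v_esc = √(2μ/r) = √2 × v_c = 146.6 m/s.
Δv = v_esc − v_c = 42.94 m/s.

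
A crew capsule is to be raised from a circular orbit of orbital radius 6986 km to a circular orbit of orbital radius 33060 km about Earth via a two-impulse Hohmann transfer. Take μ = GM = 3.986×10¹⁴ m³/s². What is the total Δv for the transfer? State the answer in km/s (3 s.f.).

Δv_total ≈ 3.57 km/s

r₁ = 6986 km = 6.986×10⁶ m.
r₂ = 33060 km = 3.306×10⁷ m.
Transfer ellipse a_t = (r₁ + r₂)/2 = 2.002×10⁷ m.
At r₁: circular v_c1 = √(μ/r₁) = 7554 m/s; transfer-perigee v_p = √[μ(2/r₁ − 1/a_t)] = 9706 m/s.
Δv₁ = v_p − v_c1 = 2152 m/s.
At r₂: circular v_c2 = √(μ/r₂) = 3472 m/s; transfer-apogee v_a = √[μ(2/r₂ − 1/a_t)] = 2051 m/s.
Δv₂ = v_c2 − v_a = 1421 m/s.
Total Δv = Δv₁ + Δv₂ = 3574 m/s = 3.574 km/s.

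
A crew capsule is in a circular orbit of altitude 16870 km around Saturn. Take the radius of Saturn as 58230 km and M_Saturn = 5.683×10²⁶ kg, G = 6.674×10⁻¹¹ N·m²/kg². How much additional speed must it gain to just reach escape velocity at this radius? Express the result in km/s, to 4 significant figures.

μ = GM = 6.674×10⁻¹¹ × 5.683×10²⁶ = 3.793×10¹⁶ m³/s².
r = 58230 + 16870 = 75100 km = 7.5100×10⁷ m.
Circular speed v_c = √(μ/r) = 22470 m/s.
Escape speed v_esc = √(2μ/r) = √2 × v_c = 31780 m/s.
Δv = v_esc − v_c = 9309 m/s = 9.309 km/s.

Δv ≈ 9.309 km/s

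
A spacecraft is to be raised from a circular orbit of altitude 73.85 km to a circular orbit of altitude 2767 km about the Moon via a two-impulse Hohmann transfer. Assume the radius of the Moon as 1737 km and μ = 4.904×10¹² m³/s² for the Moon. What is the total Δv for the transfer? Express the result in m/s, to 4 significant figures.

r₁ = 1737 + 73.85 = 1810.8 km = 1.8108×10⁶ m.
r₂ = 1737 + 2767 = 4504.0 km = 4.5040×10⁶ m.
Transfer ellipse a_t = (r₁ + r₂)/2 = 3.157×10⁶ m.
At r₁: circular v_c1 = √(μ/r₁) = 1646 m/s; transfer-perilune v_p = √[μ(2/r₁ − 1/a_t)] = 1965 m/s.
Δv₁ = v_p − v_c1 = 319.8 m/s.
At r₂: circular v_c2 = √(μ/r₂) = 1043 m/s; transfer-apolune v_a = √[μ(2/r₂ − 1/a_t)] = 790.2 m/s.
Δv₂ = v_c2 − v_a = 253.2 m/s.
Total Δv = Δv₁ + Δv₂ = 573.1 m/s.

Δv_total ≈ 573.1 m/s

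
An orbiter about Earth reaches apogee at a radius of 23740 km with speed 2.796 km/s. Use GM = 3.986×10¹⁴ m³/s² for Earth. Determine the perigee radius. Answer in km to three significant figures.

r_a = 2.374×10⁷ m.
Specific energy ε = v²/2 − μ/r = -1.288×10⁷ J/kg, so a = −μ/(2ε) = 1.547×10⁷ m.
The apsides satisfy r_p + r_a = 2a, so the perigee radius is 2a − r_a = 7.204×10⁶ m = 7203.8 km.

perigee radius ≈ 7200 km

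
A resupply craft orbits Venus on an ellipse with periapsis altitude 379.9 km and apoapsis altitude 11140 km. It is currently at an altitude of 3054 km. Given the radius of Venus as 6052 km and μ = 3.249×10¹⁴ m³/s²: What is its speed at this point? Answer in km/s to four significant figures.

v ≈ 6.622 km/s

r_p = 6052 + 379.9 = 6431.9 km = 6.4319×10⁶ m.
r_a = 6052 + 11140 = 17192 km = 1.7192×10⁷ m.
r = 6052 + 3054 = 9106.0 km = 9.106×10⁶ m.
Semi-major axis a = (r_p + r_a)/2 = 11812 km = 1.181×10⁷ m.
Vis-viva: v² = μ(2/r − 1/a) = 3.249×10¹⁴ × (2.196×10⁻⁷ − 8.466×10⁻⁸) = 4.385×10⁷ m²/s².
v = 6622 m/s = 6.622 km/s.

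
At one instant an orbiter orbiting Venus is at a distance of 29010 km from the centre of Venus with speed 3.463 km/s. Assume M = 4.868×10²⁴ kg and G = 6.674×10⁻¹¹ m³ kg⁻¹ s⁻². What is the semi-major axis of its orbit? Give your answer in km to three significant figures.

μ = GM = 6.674×10⁻¹¹ × 4.868×10²⁴ = 3.249×10¹⁴ m³/s².
r = 2.901×10⁷ m.
Specific orbital energy ε = v²/2 − μ/r = (3463)²/2 − 3.249×10¹⁴/2.901×10⁷ = -5.203×10⁶ J/kg.
Since ε = −μ/(2a), a = −μ/(2ε) = 3.122×10⁷ m = 31221 km.

a ≈ 31200 km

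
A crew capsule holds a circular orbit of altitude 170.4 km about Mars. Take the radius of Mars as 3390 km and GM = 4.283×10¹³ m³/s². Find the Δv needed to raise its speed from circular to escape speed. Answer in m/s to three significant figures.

r = 3390 + 170.4 = 3560.4 km = 3.5604×10⁶ m.
Circular speed v_c = √(μ/r) = 3468 m/s.
Escape speed v_esc = √(2μ/r) = √2 × v_c = 4905 m/s.
Δv = v_esc − v_c = 1437 m/s.

Δv ≈ 1440 m/s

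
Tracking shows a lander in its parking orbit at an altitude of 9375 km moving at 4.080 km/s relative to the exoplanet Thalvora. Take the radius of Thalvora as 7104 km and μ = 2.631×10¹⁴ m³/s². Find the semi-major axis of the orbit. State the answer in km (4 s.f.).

a ≈ 17210 km

r = 7104 + 9375 = 16479 km = 1.648×10⁷ m.
Vis-viva rearranged: 1/a = 2/r − v²/μ = 1.214×10⁻⁷ − 6.327×10⁻⁸ = 5.810×10⁻⁸ m⁻¹.
a = 1.721×10⁷ m = 17213 km.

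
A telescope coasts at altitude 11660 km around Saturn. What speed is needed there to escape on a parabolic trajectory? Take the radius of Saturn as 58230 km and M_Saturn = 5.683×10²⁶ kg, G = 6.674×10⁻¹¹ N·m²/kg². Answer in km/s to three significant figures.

v_esc ≈ 32.9 km/s

μ = GM = 6.674×10⁻¹¹ × 5.683×10²⁶ = 3.793×10¹⁶ m³/s².
r = 58230 + 11660 = 69890 km = 6.9890×10⁷ m.
Escape speed v_esc = √(2μ/r) = √(2 × 3.793×10¹⁶ / 6.989×10⁷) = √(1.085×10⁹) = 32940 m/s.
= 32.94 km/s.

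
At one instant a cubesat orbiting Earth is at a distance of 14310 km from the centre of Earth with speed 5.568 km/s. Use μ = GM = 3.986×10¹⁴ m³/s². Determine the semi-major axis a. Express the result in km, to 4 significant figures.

r = 1.431×10⁷ m.
Vis-viva rearranged: 1/a = 2/r − v²/μ = 1.398×10⁻⁷ − 7.778×10⁻⁸ = 6.198×10⁻⁸ m⁻¹.
a = 1.613×10⁷ m = 16133 km.

a ≈ 16130 km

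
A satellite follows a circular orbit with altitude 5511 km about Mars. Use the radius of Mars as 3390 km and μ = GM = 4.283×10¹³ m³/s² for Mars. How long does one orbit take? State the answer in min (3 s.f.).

r = 3390 + 5511 = 8901.0 km = 8.9010×10⁶ m.
Kepler's third law: T = 2π√(r³/μ) = 2π√((8.901×10⁶)³ / 4.283×10¹³).
r³/μ = 1.647×10⁷ s², so T = 2π × 4.058×10³ = 2.550×10⁴ s.
Converting: 2.550×10⁴ s ÷ 60.00 = 424.9 min.

T ≈ 425 min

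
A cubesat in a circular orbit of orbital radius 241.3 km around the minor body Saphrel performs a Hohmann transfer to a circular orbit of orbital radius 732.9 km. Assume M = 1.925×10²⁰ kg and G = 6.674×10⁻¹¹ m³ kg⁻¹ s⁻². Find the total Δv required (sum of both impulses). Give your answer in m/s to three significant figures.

μ = GM = 6.674×10⁻¹¹ × 1.925×10²⁰ = 1.285×10¹⁰ m³/s².
r₁ = 241.3 km = 2.413×10⁵ m.
r₂ = 732.9 km = 7.329×10⁵ m.
Transfer ellipse a_t = (r₁ + r₂)/2 = 4.871×10⁵ m.
At r₁: circular v_c1 = √(μ/r₁) = 230.7 m/s; transfer-periapsis v_p = √[μ(2/r₁ − 1/a_t)] = 283.0 m/s.
Δv₁ = v_p − v_c1 = 52.29 m/s.
At r₂: circular v_c2 = √(μ/r₂) = 132.4 m/s; transfer-apoapsis v_a = √[μ(2/r₂ − 1/a_t)] = 93.19 m/s.
Δv₂ = v_c2 − v_a = 39.21 m/s.
Total Δv = Δv₁ + Δv₂ = 91.51 m/s.

Δv_total ≈ 91.5 m/s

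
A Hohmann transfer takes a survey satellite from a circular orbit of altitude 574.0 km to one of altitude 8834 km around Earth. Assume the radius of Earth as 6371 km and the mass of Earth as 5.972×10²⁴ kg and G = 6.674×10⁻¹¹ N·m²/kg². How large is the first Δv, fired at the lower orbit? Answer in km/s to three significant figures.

Δv ≈ 1.30 km/s

μ = GM = 6.674×10⁻¹¹ × 5.972×10²⁴ = 3.986×10¹⁴ m³/s².
r₁ = 6371 + 574.0 = 6945.0 km = 6.9450×10⁶ m.
r₂ = 6371 + 8834 = 15205 km = 1.5205×10⁷ m.
Transfer ellipse a_t = (r₁ + r₂)/2 = 1.108×10⁷ m.
At r₁: circular v_c1 = √(μ/r₁) = 7576 m/s; transfer-perigee v_p = √[μ(2/r₁ − 1/a_t)] = 8876 m/s.
Δv₁ = v_p − v_c1 = 1301 m/s.
= 1.301 km/s.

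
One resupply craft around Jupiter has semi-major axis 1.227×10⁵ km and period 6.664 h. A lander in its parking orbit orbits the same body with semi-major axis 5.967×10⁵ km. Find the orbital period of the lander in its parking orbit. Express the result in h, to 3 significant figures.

T₂ ≈ 71.5 h

Kepler's third law: T² ∝ a³, so T₂ = T₁ (a₂/a₁)^(3/2).
a₂/a₁ = 4.863, (a₂/a₁)^(3/2) = 10.72.
T₂ = 6.664 × 10.72 = 71.47 h.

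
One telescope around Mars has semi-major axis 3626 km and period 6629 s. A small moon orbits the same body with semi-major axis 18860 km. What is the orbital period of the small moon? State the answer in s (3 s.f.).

T₂ ≈ 78600 s

Kepler's third law: T² ∝ a³, so T₂ = T₁ (a₂/a₁)^(3/2).
a₂/a₁ = 5.201, (a₂/a₁)^(3/2) = 11.86.
T₂ = 6629 × 11.86 = 78640 s.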